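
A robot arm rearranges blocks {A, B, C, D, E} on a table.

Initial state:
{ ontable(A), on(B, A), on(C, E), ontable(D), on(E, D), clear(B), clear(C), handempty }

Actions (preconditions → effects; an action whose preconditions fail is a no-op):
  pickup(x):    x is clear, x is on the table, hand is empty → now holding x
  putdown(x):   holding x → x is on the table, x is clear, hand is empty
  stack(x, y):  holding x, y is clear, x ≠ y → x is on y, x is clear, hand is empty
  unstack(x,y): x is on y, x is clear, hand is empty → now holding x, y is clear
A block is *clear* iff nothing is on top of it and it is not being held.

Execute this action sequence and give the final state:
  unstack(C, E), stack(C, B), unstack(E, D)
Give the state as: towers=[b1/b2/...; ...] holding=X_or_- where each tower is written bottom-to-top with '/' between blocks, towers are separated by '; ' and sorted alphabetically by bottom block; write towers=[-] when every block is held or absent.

towers=[A/B/C; D] holding=E

step 1 (unstack(C, E)): towers=[A/B; D/E] holding=C
step 2 (stack(C, B)): towers=[A/B/C; D/E] holding=-
step 3 (unstack(E, D)): towers=[A/B/C; D] holding=E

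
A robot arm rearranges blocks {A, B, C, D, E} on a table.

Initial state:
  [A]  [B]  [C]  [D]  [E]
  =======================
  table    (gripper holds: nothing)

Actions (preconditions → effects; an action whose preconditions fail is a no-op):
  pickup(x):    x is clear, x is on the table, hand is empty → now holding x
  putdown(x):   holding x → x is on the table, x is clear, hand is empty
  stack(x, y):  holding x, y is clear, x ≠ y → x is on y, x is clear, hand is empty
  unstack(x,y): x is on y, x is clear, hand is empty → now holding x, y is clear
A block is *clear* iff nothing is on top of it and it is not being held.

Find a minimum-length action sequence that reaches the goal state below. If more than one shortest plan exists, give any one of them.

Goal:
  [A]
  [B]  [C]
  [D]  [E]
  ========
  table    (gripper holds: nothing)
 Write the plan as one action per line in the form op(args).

step 1 (pickup(B)): towers=[A; C; D; E] holding=B
step 2 (stack(B, D)): towers=[A; C; D/B; E] holding=-
step 3 (pickup(A)): towers=[C; D/B; E] holding=A
step 4 (stack(A, B)): towers=[C; D/B/A; E] holding=-
step 5 (pickup(C)): towers=[D/B/A; E] holding=C
step 6 (stack(C, E)): towers=[D/B/A; E/C] holding=-
goal check: towers=[D/B/A; E/C] holding=- — reached (length 6, optimal by BFS)

pickup(B)
stack(B, D)
pickup(A)
stack(A, B)
pickup(C)
stack(C, E)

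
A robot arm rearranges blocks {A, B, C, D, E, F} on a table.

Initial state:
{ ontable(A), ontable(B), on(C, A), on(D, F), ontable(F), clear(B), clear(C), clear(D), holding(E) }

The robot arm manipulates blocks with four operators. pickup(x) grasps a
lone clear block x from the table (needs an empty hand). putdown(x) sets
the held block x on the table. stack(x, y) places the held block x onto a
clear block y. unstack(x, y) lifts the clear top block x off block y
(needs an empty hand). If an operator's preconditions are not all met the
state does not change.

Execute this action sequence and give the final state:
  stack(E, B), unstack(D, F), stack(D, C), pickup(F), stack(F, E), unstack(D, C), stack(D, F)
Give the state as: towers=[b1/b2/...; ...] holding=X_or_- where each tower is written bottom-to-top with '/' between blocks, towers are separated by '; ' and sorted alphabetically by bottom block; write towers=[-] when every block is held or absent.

step 1 (stack(E, B)): towers=[A/C; B/E; F/D] holding=-
step 2 (unstack(D, F)): towers=[A/C; B/E; F] holding=D
step 3 (stack(D, C)): towers=[A/C/D; B/E; F] holding=-
step 4 (pickup(F)): towers=[A/C/D; B/E] holding=F
step 5 (stack(F, E)): towers=[A/C/D; B/E/F] holding=-
step 6 (unstack(D, C)): towers=[A/C; B/E/F] holding=D
step 7 (stack(D, F)): towers=[A/C; B/E/F/D] holding=-

towers=[A/C; B/E/F/D] holding=-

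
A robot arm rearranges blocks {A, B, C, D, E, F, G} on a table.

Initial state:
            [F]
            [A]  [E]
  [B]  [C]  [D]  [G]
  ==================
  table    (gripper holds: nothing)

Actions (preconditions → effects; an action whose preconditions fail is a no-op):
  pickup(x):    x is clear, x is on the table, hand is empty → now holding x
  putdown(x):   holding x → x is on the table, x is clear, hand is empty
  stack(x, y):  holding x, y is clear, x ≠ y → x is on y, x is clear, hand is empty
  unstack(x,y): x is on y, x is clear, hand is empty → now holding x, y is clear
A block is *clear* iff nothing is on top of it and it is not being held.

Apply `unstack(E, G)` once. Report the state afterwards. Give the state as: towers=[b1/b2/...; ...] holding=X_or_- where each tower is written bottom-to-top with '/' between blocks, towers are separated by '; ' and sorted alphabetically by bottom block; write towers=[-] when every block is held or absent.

towers=[B; C; D/A/F; G] holding=E

before: towers=[B; C; D/A/F; G/E] holding=-
pre[unstack(E, G)]: on(E,G) ✓, clear(E) ✓, handempty ✓
all met → apply unstack(E, G)
after:  towers=[B; C; D/A/F; G] holding=E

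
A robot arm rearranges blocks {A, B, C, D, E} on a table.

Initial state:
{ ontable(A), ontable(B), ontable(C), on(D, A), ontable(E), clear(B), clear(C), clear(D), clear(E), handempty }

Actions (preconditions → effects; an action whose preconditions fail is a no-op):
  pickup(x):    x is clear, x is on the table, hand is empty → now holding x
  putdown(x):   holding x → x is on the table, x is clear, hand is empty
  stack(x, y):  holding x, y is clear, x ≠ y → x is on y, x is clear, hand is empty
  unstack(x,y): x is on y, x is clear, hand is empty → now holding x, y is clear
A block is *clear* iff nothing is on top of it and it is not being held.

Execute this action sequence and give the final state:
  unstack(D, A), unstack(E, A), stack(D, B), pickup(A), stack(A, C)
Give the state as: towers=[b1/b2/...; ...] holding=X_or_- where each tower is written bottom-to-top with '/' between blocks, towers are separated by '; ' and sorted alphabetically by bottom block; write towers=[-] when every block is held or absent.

towers=[B/D; C/A; E] holding=-

step 1 (unstack(D, A)): towers=[A; B; C; E] holding=D
step 2 (unstack(E, A)) [no-op]: towers=[A; B; C; E] holding=D
step 3 (stack(D, B)): towers=[A; B/D; C; E] holding=-
step 4 (pickup(A)): towers=[B/D; C; E] holding=A
step 5 (stack(A, C)): towers=[B/D; C/A; E] holding=-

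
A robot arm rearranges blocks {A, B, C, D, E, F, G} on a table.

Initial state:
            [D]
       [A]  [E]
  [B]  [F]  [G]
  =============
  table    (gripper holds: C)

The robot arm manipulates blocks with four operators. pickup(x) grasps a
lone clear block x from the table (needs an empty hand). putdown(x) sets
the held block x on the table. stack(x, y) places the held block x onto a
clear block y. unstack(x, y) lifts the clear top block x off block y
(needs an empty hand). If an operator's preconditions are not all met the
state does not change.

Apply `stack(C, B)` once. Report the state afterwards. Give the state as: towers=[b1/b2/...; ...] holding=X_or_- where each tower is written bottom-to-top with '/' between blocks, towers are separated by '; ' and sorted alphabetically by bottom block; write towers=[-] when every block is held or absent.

before: towers=[B; F/A; G/E/D] holding=C
pre[stack(C, B)]: holding(C) ok, clear(B) ok, C≠B ok
all met → apply stack(C, B)
after:  towers=[B/C; F/A; G/E/D] holding=-

towers=[B/C; F/A; G/E/D] holding=-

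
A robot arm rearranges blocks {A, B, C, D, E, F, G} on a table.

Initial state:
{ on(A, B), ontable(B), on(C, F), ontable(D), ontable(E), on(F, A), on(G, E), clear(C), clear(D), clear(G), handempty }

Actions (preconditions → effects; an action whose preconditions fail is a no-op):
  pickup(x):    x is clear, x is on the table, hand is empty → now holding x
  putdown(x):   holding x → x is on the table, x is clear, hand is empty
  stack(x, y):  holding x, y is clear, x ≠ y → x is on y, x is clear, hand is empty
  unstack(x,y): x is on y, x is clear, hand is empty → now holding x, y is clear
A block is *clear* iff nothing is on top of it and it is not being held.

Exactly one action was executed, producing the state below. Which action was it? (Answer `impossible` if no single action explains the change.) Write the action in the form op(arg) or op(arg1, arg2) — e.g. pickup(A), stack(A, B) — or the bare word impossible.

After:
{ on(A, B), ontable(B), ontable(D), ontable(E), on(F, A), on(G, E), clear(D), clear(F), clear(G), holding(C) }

unstack(C, F)

target: towers=[B/A/F; D; E/G] holding=C
     unstack(G, E) → towers=[B/A/F/C; D; E] holding=G
         pickup(D) → towers=[B/A/F/C; E/G] holding=D
     unstack(C, F) → towers=[B/A/F; D; E/G] holding=C  ← match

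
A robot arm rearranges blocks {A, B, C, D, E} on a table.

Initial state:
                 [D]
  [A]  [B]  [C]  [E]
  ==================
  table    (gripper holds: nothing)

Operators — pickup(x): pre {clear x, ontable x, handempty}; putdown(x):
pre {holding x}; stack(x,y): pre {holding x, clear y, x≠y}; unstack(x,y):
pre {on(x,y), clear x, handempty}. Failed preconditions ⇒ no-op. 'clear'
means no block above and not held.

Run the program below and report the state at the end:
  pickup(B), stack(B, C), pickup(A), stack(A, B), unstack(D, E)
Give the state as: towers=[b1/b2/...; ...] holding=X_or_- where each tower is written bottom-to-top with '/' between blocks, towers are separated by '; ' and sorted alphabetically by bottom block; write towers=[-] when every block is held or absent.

step 1 (pickup(B)): towers=[A; C; E/D] holding=B
step 2 (stack(B, C)): towers=[A; C/B; E/D] holding=-
step 3 (pickup(A)): towers=[C/B; E/D] holding=A
step 4 (stack(A, B)): towers=[C/B/A; E/D] holding=-
step 5 (unstack(D, E)): towers=[C/B/A; E] holding=D

towers=[C/B/A; E] holding=D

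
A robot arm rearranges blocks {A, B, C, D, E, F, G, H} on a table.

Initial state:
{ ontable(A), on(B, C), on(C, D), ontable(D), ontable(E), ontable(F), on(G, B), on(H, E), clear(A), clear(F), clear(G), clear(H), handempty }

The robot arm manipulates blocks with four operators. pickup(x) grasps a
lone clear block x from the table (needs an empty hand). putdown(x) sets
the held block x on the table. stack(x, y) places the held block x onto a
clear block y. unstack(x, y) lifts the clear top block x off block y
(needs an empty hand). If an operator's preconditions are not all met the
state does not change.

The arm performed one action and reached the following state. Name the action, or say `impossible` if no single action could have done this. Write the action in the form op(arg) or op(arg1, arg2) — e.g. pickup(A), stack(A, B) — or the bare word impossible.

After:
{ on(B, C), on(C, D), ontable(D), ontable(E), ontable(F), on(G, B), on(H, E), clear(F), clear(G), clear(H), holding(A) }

pickup(A)

target: towers=[D/C/B/G; E/H; F] holding=A
     unstack(G, B) → towers=[A; D/C/B; E/H; F] holding=G
         pickup(A) → towers=[D/C/B/G; E/H; F] holding=A  ← match
     unstack(H, E) → towers=[A; D/C/B/G; E; F] holding=H
         pickup(F) → towers=[A; D/C/B/G; E/H] holding=F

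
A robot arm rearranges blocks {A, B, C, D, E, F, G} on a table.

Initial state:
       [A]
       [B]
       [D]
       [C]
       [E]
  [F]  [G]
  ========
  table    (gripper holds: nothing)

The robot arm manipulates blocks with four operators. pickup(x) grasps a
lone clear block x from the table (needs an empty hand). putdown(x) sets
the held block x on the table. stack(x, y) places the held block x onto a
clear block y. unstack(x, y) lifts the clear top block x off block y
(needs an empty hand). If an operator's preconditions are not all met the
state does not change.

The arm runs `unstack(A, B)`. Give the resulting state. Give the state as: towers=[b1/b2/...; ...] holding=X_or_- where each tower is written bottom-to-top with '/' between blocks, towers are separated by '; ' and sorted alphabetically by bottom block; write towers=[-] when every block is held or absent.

before: towers=[F; G/E/C/D/B/A] holding=-
pre[unstack(A, B)]: on(A,B) yes, clear(A) yes, handempty yes
all met → apply unstack(A, B)
after:  towers=[F; G/E/C/D/B] holding=A

towers=[F; G/E/C/D/B] holding=A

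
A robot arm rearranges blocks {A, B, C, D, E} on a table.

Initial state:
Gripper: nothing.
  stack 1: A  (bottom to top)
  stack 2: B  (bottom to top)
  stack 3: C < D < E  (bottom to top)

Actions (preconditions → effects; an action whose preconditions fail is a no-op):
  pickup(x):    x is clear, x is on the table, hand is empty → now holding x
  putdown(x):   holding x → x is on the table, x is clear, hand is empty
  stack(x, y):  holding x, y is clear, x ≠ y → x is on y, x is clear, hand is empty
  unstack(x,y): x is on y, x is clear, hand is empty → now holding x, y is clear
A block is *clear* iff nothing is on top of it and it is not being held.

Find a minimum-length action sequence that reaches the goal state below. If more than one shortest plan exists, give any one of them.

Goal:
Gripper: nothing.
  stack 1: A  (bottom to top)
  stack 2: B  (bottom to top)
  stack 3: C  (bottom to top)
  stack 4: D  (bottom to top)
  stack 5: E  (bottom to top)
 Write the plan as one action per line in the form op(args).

unstack(E, D)
putdown(E)
unstack(D, C)
putdown(D)

step 1 (unstack(E, D)): towers=[A; B; C/D] holding=E
step 2 (putdown(E)): towers=[A; B; C/D; E] holding=-
step 3 (unstack(D, C)): towers=[A; B; C; E] holding=D
step 4 (putdown(D)): towers=[A; B; C; D; E] holding=-
goal check: towers=[A; B; C; D; E] holding=- — reached (length 4, optimal by BFS)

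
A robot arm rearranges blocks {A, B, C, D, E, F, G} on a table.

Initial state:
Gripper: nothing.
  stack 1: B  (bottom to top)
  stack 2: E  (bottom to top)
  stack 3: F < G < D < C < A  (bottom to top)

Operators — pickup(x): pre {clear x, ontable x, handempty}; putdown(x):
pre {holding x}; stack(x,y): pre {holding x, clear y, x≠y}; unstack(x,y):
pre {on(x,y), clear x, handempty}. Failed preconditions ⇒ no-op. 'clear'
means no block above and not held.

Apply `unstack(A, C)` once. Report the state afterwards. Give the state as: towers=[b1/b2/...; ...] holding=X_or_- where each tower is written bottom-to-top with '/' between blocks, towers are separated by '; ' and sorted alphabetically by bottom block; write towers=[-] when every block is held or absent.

before: towers=[B; E; F/G/D/C/A] holding=-
pre[unstack(A, C)]: on(A,C) ok, clear(A) ok, handempty ok
all met → apply unstack(A, C)
after:  towers=[B; E; F/G/D/C] holding=A

towers=[B; E; F/G/D/C] holding=A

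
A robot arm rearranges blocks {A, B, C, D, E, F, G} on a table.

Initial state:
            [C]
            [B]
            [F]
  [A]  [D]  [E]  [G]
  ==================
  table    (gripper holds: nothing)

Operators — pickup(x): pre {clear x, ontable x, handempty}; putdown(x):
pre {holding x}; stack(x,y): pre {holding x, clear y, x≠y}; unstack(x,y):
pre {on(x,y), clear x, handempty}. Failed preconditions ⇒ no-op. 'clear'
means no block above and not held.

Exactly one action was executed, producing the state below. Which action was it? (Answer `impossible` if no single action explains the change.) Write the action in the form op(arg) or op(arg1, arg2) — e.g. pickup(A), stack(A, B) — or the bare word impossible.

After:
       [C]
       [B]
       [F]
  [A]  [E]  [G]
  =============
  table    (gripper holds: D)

target: towers=[A; E/F/B/C; G] holding=D
         pickup(G) → towers=[A; D; E/F/B/C] holding=G
         pickup(D) → towers=[A; E/F/B/C; G] holding=D  ← match
         pickup(A) → towers=[D; E/F/B/C; G] holding=A
     unstack(C, B) → towers=[A; D; E/F/B; G] holding=C

pickup(D)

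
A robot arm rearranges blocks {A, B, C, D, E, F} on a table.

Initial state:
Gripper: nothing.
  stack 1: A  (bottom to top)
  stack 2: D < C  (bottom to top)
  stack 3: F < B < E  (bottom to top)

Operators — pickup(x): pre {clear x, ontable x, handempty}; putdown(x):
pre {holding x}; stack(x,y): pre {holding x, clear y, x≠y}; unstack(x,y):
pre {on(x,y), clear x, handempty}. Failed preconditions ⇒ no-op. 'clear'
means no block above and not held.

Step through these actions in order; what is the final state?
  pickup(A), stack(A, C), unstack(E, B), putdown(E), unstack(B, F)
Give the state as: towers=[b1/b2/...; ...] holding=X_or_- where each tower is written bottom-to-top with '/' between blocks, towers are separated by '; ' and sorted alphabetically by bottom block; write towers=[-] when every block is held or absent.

step 1 (pickup(A)): towers=[D/C; F/B/E] holding=A
step 2 (stack(A, C)): towers=[D/C/A; F/B/E] holding=-
step 3 (unstack(E, B)): towers=[D/C/A; F/B] holding=E
step 4 (putdown(E)): towers=[D/C/A; E; F/B] holding=-
step 5 (unstack(B, F)): towers=[D/C/A; E; F] holding=B

towers=[D/C/A; E; F] holding=B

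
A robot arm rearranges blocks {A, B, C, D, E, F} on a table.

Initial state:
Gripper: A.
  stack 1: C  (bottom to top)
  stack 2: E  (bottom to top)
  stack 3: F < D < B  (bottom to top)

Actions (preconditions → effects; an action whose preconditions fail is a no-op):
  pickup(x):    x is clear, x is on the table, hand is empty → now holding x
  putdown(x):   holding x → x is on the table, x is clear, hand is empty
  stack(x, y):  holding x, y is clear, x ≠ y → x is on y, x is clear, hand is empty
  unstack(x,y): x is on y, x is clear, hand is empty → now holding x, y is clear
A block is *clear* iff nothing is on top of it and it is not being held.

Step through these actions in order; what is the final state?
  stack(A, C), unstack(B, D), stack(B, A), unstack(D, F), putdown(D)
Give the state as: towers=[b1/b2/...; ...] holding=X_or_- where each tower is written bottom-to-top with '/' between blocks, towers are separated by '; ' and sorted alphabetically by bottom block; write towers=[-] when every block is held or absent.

towers=[C/A/B; D; E; F] holding=-

step 1 (stack(A, C)): towers=[C/A; E; F/D/B] holding=-
step 2 (unstack(B, D)): towers=[C/A; E; F/D] holding=B
step 3 (stack(B, A)): towers=[C/A/B; E; F/D] holding=-
step 4 (unstack(D, F)): towers=[C/A/B; E; F] holding=D
step 5 (putdown(D)): towers=[C/A/B; D; E; F] holding=-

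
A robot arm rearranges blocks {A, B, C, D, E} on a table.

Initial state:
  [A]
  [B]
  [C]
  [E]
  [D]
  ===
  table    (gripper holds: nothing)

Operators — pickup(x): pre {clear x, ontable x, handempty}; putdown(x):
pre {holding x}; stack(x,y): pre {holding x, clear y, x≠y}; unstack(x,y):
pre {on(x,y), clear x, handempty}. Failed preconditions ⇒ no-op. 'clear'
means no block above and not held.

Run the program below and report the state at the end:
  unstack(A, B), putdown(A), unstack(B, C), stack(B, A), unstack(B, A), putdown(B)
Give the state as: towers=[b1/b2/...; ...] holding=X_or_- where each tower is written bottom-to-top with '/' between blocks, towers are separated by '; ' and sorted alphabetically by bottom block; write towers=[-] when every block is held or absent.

step 1 (unstack(A, B)): towers=[D/E/C/B] holding=A
step 2 (putdown(A)): towers=[A; D/E/C/B] holding=-
step 3 (unstack(B, C)): towers=[A; D/E/C] holding=B
step 4 (stack(B, A)): towers=[A/B; D/E/C] holding=-
step 5 (unstack(B, A)): towers=[A; D/E/C] holding=B
step 6 (putdown(B)): towers=[A; B; D/E/C] holding=-

towers=[A; B; D/E/C] holding=-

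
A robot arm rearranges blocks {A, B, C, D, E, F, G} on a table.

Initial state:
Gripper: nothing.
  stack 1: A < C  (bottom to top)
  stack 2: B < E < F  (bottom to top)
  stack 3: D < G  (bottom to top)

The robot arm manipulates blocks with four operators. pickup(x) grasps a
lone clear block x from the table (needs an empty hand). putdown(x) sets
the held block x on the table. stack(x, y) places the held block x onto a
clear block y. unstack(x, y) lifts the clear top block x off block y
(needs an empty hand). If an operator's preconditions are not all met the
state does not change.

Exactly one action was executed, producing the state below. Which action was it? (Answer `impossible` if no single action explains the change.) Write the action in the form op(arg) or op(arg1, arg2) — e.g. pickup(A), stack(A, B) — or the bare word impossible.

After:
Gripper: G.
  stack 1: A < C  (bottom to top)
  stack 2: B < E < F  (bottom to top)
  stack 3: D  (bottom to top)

unstack(G, D)

target: towers=[A/C; B/E/F; D] holding=G
     unstack(F, E) → towers=[A/C; B/E; D/G] holding=F
     unstack(G, D) → towers=[A/C; B/E/F; D] holding=G  ← match
     unstack(C, A) → towers=[A; B/E/F; D/G] holding=C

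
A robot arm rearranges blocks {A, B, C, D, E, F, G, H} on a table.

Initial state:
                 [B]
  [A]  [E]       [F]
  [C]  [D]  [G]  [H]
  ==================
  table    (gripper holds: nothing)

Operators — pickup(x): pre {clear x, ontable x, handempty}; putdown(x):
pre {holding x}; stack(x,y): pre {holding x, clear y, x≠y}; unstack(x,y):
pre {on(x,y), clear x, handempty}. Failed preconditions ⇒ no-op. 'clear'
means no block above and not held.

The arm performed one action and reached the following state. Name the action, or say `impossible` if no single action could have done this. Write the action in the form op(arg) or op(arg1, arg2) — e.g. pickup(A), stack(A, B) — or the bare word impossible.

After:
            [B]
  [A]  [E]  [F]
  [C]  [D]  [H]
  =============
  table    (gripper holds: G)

pickup(G)

target: towers=[C/A; D/E; H/F/B] holding=G
         pickup(G) → towers=[C/A; D/E; H/F/B] holding=G  ← match
     unstack(A, C) → towers=[C; D/E; G; H/F/B] holding=A
     unstack(E, D) → towers=[C/A; D; G; H/F/B] holding=E
     unstack(B, F) → towers=[C/A; D/E; G; H/F] holding=B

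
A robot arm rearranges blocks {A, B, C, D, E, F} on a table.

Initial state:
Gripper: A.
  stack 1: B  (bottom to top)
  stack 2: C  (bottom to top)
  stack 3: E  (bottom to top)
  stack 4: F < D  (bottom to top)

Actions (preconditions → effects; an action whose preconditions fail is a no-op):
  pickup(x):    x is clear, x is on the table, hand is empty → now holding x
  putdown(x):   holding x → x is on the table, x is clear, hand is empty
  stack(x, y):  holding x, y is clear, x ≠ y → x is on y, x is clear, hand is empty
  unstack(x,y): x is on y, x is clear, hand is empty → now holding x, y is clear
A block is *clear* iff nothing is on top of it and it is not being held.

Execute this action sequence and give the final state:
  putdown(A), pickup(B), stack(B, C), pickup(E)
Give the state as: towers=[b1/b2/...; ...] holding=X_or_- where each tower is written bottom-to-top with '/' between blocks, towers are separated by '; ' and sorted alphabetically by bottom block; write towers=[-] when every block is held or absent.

step 1 (putdown(A)): towers=[A; B; C; E; F/D] holding=-
step 2 (pickup(B)): towers=[A; C; E; F/D] holding=B
step 3 (stack(B, C)): towers=[A; C/B; E; F/D] holding=-
step 4 (pickup(E)): towers=[A; C/B; F/D] holding=E

towers=[A; C/B; F/D] holding=E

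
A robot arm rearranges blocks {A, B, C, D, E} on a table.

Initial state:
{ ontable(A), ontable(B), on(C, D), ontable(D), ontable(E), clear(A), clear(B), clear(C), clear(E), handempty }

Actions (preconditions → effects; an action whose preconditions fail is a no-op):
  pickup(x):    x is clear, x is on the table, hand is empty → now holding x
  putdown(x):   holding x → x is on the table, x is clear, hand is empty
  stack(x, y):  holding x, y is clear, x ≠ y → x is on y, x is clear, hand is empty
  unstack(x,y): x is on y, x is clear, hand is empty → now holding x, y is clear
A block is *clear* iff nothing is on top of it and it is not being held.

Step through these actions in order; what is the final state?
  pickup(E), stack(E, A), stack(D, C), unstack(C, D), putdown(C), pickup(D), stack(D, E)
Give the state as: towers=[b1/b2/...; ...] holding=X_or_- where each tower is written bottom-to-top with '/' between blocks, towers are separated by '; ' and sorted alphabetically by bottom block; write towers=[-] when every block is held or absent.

step 1 (pickup(E)): towers=[A; B; D/C] holding=E
step 2 (stack(E, A)): towers=[A/E; B; D/C] holding=-
step 3 (stack(D, C)) [no-op]: towers=[A/E; B; D/C] holding=-
step 4 (unstack(C, D)): towers=[A/E; B; D] holding=C
step 5 (putdown(C)): towers=[A/E; B; C; D] holding=-
step 6 (pickup(D)): towers=[A/E; B; C] holding=D
step 7 (stack(D, E)): towers=[A/E/D; B; C] holding=-

towers=[A/E/D; B; C] holding=-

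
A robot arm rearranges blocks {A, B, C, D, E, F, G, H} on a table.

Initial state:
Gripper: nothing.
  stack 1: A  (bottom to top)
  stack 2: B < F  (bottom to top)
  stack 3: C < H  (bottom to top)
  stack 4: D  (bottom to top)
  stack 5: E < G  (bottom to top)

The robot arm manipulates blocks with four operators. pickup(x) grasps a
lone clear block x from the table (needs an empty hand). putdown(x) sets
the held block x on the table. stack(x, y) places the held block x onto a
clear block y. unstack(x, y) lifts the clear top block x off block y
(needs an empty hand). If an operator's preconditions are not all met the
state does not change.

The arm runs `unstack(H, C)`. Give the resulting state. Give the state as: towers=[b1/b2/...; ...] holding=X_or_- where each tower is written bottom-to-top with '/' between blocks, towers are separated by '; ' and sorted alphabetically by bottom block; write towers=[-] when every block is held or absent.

towers=[A; B/F; C; D; E/G] holding=H

before: towers=[A; B/F; C/H; D; E/G] holding=-
pre[unstack(H, C)]: on(H,C) ✓, clear(H) ✓, handempty ✓
all met → apply unstack(H, C)
after:  towers=[A; B/F; C; D; E/G] holding=H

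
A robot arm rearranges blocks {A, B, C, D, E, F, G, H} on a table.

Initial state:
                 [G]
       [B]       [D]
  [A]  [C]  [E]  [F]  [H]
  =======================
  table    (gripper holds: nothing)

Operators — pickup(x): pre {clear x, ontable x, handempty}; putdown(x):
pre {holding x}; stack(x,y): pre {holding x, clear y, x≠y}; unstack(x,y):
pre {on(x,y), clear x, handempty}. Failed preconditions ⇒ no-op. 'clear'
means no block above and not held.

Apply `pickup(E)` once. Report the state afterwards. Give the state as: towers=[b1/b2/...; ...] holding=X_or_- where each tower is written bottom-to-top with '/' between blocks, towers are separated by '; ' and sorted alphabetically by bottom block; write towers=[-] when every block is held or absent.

towers=[A; C/B; F/D/G; H] holding=E

before: towers=[A; C/B; E; F/D/G; H] holding=-
pre[pickup(E)]: clear(E) yes, ontable(E) yes, handempty yes
all met → apply pickup(E)
after:  towers=[A; C/B; F/D/G; H] holding=E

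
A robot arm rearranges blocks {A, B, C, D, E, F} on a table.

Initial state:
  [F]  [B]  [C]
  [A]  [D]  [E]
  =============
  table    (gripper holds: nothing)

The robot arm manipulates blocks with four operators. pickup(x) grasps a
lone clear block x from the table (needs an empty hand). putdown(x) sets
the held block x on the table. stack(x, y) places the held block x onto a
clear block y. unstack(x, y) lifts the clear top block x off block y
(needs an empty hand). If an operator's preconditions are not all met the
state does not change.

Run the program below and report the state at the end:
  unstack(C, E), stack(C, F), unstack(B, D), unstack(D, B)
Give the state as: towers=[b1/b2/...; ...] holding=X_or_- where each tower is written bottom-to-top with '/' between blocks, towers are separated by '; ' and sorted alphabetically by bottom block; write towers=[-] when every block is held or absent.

towers=[A/F/C; D; E] holding=B

step 1 (unstack(C, E)): towers=[A/F; D/B; E] holding=C
step 2 (stack(C, F)): towers=[A/F/C; D/B; E] holding=-
step 3 (unstack(B, D)): towers=[A/F/C; D; E] holding=B
step 4 (unstack(D, B)) [no-op]: towers=[A/F/C; D; E] holding=B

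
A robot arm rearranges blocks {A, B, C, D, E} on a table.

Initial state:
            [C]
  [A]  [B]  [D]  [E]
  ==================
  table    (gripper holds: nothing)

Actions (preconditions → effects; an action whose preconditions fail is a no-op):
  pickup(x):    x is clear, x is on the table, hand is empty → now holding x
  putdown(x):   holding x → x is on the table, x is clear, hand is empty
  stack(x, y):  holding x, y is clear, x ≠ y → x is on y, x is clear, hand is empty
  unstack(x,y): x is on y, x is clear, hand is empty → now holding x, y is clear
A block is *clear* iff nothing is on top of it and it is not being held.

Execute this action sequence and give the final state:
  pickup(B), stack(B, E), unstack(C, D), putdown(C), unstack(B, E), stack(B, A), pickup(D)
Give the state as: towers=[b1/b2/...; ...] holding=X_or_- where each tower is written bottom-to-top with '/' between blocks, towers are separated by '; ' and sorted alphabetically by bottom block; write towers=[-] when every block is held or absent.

towers=[A/B; C; E] holding=D

step 1 (pickup(B)): towers=[A; D/C; E] holding=B
step 2 (stack(B, E)): towers=[A; D/C; E/B] holding=-
step 3 (unstack(C, D)): towers=[A; D; E/B] holding=C
step 4 (putdown(C)): towers=[A; C; D; E/B] holding=-
step 5 (unstack(B, E)): towers=[A; C; D; E] holding=B
step 6 (stack(B, A)): towers=[A/B; C; D; E] holding=-
step 7 (pickup(D)): towers=[A/B; C; E] holding=D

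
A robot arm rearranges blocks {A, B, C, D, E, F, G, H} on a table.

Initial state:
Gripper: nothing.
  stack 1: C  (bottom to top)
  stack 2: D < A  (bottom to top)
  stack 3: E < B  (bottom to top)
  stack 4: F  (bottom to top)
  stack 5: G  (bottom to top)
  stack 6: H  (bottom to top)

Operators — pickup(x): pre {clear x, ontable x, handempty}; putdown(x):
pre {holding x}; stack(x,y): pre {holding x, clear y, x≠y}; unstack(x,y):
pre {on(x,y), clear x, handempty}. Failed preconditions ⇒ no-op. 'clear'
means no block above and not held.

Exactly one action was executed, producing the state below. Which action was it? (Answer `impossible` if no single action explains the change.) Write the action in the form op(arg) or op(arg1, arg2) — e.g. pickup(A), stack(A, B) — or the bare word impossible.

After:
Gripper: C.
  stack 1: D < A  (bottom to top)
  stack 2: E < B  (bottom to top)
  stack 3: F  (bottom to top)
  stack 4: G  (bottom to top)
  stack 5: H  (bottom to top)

pickup(C)

target: towers=[D/A; E/B; F; G; H] holding=C
         pickup(G) → towers=[C; D/A; E/B; F; H] holding=G
     unstack(A, D) → towers=[C; D; E/B; F; G; H] holding=A
         pickup(H) → towers=[C; D/A; E/B; F; G] holding=H
     unstack(B, E) → towers=[C; D/A; E; F; G; H] holding=B
         pickup(F) → towers=[C; D/A; E/B; G; H] holding=F
         pickup(C) → towers=[D/A; E/B; F; G; H] holding=C  ← match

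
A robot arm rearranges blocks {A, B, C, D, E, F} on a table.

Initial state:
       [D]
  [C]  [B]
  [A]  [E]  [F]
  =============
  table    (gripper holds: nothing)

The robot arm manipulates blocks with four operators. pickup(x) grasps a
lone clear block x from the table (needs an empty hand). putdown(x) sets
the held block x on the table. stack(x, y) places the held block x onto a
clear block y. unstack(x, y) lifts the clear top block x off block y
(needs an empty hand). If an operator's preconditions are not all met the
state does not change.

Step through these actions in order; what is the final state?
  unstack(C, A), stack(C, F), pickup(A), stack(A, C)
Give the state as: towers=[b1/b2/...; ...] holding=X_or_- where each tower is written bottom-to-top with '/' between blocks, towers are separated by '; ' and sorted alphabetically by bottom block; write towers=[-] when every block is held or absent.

towers=[E/B/D; F/C/A] holding=-

step 1 (unstack(C, A)): towers=[A; E/B/D; F] holding=C
step 2 (stack(C, F)): towers=[A; E/B/D; F/C] holding=-
step 3 (pickup(A)): towers=[E/B/D; F/C] holding=A
step 4 (stack(A, C)): towers=[E/B/D; F/C/A] holding=-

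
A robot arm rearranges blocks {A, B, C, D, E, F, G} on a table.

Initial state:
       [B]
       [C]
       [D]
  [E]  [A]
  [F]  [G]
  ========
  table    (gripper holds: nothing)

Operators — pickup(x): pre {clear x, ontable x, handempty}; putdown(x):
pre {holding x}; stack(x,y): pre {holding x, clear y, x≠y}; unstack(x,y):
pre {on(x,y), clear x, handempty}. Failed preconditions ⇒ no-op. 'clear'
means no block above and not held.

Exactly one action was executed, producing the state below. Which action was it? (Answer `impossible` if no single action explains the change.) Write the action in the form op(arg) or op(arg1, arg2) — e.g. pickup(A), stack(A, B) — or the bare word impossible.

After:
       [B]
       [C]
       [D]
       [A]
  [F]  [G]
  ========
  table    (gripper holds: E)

unstack(E, F)

target: towers=[F; G/A/D/C/B] holding=E
     unstack(B, C) → towers=[F/E; G/A/D/C] holding=B
     unstack(E, F) → towers=[F; G/A/D/C/B] holding=E  ← match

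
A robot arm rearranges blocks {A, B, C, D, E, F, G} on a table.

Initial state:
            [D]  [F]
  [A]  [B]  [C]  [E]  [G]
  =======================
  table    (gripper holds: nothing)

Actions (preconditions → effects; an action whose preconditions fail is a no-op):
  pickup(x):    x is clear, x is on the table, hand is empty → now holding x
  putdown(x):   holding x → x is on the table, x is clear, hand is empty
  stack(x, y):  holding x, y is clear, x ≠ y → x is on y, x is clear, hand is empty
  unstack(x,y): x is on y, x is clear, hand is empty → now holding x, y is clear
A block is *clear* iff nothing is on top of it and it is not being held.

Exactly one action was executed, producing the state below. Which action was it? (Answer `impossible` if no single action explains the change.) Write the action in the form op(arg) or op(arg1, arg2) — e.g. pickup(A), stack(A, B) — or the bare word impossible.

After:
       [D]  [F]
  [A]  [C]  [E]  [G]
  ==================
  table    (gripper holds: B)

pickup(B)

target: towers=[A; C/D; E/F; G] holding=B
         pickup(B) → towers=[A; C/D; E/F; G] holding=B  ← match
     unstack(F, E) → towers=[A; B; C/D; E; G] holding=F
         pickup(G) → towers=[A; B; C/D; E/F] holding=G
     unstack(D, C) → towers=[A; B; C; E/F; G] holding=D
         pickup(A) → towers=[B; C/D; E/F; G] holding=A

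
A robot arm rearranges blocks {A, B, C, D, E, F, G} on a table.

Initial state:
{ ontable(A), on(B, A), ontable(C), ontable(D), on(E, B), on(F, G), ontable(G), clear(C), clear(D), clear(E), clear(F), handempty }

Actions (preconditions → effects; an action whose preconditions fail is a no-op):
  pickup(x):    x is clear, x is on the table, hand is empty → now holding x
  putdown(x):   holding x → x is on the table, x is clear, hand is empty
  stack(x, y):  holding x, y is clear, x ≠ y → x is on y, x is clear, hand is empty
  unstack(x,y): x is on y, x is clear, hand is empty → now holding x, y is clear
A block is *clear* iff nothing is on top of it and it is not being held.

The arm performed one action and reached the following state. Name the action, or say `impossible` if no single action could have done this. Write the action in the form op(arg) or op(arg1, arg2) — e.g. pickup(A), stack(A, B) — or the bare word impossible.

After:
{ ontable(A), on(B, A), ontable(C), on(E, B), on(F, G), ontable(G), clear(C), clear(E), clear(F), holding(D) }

pickup(D)

target: towers=[A/B/E; C; G/F] holding=D
     unstack(F, G) → towers=[A/B/E; C; D; G] holding=F
         pickup(D) → towers=[A/B/E; C; G/F] holding=D  ← match
     unstack(E, B) → towers=[A/B; C; D; G/F] holding=E
         pickup(C) → towers=[A/B/E; D; G/F] holding=C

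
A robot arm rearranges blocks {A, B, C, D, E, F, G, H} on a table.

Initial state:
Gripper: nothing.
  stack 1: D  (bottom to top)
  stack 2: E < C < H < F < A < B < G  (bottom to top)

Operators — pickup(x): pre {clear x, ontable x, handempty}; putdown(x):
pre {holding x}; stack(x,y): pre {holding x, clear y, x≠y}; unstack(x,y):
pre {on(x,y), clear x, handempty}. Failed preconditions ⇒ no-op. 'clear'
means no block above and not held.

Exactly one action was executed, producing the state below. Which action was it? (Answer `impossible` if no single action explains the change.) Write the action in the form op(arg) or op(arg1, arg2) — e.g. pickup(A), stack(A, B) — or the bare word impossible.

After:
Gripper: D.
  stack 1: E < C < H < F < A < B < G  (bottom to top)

target: towers=[E/C/H/F/A/B/G] holding=D
     unstack(G, B) → towers=[D; E/C/H/F/A/B] holding=G
         pickup(D) → towers=[E/C/H/F/A/B/G] holding=D  ← match

pickup(D)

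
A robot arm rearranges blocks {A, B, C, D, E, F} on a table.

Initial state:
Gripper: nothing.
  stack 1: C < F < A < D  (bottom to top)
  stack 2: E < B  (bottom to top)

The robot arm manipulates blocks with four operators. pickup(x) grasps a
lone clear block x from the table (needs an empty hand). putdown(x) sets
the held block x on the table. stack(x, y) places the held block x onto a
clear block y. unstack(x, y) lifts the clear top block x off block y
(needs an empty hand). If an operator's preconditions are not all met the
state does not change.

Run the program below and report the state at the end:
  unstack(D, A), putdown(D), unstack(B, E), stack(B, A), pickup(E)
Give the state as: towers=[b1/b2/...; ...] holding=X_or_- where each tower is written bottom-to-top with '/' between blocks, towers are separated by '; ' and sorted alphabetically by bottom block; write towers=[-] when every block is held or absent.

step 1 (unstack(D, A)): towers=[C/F/A; E/B] holding=D
step 2 (putdown(D)): towers=[C/F/A; D; E/B] holding=-
step 3 (unstack(B, E)): towers=[C/F/A; D; E] holding=B
step 4 (stack(B, A)): towers=[C/F/A/B; D; E] holding=-
step 5 (pickup(E)): towers=[C/F/A/B; D] holding=E

towers=[C/F/A/B; D] holding=E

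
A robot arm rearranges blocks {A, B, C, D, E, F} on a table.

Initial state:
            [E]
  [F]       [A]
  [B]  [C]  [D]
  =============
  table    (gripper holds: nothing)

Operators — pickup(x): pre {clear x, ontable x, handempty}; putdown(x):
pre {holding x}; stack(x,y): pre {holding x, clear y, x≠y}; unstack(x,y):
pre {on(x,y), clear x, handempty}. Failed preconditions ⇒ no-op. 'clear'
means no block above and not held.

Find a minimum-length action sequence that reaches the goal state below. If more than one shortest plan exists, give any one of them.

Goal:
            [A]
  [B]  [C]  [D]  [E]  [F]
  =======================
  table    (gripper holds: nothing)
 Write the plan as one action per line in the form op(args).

unstack(F, B)
putdown(F)
unstack(E, A)
putdown(E)

step 1 (unstack(F, B)): towers=[B; C; D/A/E] holding=F
step 2 (putdown(F)): towers=[B; C; D/A/E; F] holding=-
step 3 (unstack(E, A)): towers=[B; C; D/A; F] holding=E
step 4 (putdown(E)): towers=[B; C; D/A; E; F] holding=-
goal check: towers=[B; C; D/A; E; F] holding=- — reached (length 4, optimal by BFS)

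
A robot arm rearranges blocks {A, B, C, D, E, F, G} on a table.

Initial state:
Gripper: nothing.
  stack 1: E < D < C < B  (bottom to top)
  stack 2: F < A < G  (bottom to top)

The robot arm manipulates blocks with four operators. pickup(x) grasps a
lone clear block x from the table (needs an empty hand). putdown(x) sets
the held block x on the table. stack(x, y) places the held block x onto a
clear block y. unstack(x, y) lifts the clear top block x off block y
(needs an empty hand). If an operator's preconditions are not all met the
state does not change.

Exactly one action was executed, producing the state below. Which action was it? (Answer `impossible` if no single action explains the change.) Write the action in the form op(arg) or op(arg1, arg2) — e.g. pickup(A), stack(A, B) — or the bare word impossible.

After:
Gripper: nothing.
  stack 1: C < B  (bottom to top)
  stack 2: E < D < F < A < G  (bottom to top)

target: towers=[C/B; E/D/F/A/G] holding=-
     unstack(B, C) → towers=[E/D/C; F/A/G] holding=B
     unstack(G, A) → towers=[E/D/C/B; F/A] holding=G
none of the 2 applicable actions match → impossible

impossible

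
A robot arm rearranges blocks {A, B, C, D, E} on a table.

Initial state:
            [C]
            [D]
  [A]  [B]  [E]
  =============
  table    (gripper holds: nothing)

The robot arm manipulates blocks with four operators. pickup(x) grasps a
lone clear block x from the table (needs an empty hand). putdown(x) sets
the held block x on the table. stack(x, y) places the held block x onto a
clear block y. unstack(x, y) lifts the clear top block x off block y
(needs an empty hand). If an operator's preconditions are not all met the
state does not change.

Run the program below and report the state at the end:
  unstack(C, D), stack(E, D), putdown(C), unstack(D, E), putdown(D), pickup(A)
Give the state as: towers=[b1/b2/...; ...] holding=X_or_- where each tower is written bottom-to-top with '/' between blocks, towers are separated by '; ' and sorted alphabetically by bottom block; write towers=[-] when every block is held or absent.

towers=[B; C; D; E] holding=A

step 1 (unstack(C, D)): towers=[A; B; E/D] holding=C
step 2 (stack(E, D)) [no-op]: towers=[A; B; E/D] holding=C
step 3 (putdown(C)): towers=[A; B; C; E/D] holding=-
step 4 (unstack(D, E)): towers=[A; B; C; E] holding=D
step 5 (putdown(D)): towers=[A; B; C; D; E] holding=-
step 6 (pickup(A)): towers=[B; C; D; E] holding=A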